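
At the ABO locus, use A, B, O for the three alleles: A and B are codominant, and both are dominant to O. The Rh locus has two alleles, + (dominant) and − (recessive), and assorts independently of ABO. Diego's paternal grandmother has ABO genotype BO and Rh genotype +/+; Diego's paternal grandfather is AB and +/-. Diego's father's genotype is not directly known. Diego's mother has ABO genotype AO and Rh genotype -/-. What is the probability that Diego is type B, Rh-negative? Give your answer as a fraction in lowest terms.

Diego's father's ABO genotype from BO × AB: 1/4 AB, 1/4 AO, 1/4 BB, 1/4 BO.
Crossing each possibility with the mother AO and summing P(type B): 1/4·1/4 + 1/4·0 + 1/4·1/2 + 1/4·1/4 = 1/4.
Similarly for Rh via the father's Rh distribution: P(Rh-) = 1/4.
Independent loci: 1/4 × 1/4 = 1/16.

1/16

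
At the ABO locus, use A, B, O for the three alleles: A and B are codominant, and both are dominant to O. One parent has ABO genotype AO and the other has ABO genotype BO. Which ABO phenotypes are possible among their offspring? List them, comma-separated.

O, A, B, AB

Gametes from AO × BO give offspring ABO genotypes AB, AO, BO, OO, i.e. phenotypes O, A, B, AB.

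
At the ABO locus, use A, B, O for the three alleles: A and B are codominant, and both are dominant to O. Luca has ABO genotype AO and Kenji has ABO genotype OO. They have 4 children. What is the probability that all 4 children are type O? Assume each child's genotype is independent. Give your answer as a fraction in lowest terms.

1/16

ABO cross AO × OO → 1/2 O, 1/2 A.
So P(type O) = 1/2 per child.
All 4 independent: (1/2)^4 = 1/16.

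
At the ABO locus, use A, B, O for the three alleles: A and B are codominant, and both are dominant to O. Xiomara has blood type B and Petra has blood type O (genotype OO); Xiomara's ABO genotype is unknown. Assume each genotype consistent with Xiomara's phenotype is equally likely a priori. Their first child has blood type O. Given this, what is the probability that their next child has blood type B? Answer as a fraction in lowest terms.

Possible genotypes: Xiomara ∈ {BB, BO}; Petra ∈ {OO}.
Weight each parental genotype pair by prior × P(type-O child):
  BO × OO: posterior weight 1; P(next child type B) = 1/2.
Weighted sum = 1/2.

1/2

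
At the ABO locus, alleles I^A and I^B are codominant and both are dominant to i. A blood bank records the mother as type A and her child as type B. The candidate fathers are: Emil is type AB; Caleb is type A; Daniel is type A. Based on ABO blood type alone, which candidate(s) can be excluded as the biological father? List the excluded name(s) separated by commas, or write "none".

Caleb, Daniel

A candidate is excluded only if no genotype consistent with his phenotype could produce a type B child with a type A mother.
Caleb (type A): no genotype consistent with that phenotype can produce a type-B child with a type-A mother.
Daniel (type A): no genotype consistent with that phenotype can produce a type-B child with a type-A mother.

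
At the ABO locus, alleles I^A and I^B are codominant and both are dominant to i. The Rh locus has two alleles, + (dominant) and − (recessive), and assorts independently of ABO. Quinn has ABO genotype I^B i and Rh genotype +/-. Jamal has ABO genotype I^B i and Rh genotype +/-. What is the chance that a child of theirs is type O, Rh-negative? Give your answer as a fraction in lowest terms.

1/16

ABO cross I^B i × I^B i → offspring phenotypes: 1/4 O, 3/4 B.
Rh cross +/- × +/- → 3/4 Rh+, 1/4 Rh-.
Independent loci: P(type O, Rh-negative) = 1/4 × 1/4 = 1/16.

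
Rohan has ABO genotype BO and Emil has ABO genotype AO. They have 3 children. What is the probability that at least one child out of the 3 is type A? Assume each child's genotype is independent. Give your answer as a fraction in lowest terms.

37/64

ABO cross BO × AO → 1/4 O, 1/4 A, 1/4 B, 1/4 AB.
So P(type A) = 1/4 per child.
P(none) = (3/4)^3 = 27/64; P(at least one) = 1 − 27/64 = 37/64.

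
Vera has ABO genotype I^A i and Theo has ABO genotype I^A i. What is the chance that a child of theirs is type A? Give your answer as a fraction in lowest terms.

ABO cross I^A i × I^A i → offspring phenotypes: 1/4 O, 3/4 A.
So P(type A) = 3/4.

3/4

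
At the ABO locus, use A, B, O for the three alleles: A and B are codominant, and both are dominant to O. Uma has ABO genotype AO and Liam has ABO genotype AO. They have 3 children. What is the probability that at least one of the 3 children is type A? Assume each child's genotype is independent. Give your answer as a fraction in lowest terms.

ABO cross AO × AO → 1/4 O, 3/4 A.
So P(type A) = 3/4 per child.
P(none) = (1/4)^3 = 1/64; P(at least one) = 1 − 1/64 = 63/64.

63/64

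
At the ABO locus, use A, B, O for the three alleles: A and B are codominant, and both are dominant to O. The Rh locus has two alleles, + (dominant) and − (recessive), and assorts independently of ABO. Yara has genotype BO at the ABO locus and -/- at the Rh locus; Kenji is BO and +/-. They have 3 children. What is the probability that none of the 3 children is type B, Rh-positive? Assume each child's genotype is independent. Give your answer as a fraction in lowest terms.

ABO cross BO × BO → 1/4 O, 3/4 B.
Rh cross -/- × +/- → 1/2 Rh+, 1/2 Rh-; so P(type B, Rh-positive) = 3/4 × 1/2 = 3/8 per child.
P(not type B, Rh-positive) = 5/8 for one child; (5/8)^3 = 125/512.

125/512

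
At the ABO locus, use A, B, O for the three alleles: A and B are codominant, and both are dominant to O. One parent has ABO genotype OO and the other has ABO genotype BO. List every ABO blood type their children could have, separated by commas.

O, B

Gametes from OO × BO give offspring ABO genotypes BO, OO, i.e. phenotypes O, B.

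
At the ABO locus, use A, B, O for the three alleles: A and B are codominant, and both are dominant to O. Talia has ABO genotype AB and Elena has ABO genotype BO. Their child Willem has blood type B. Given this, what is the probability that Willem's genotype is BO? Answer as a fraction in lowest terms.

1/2

Cross AB × BO → 1/4 AB, 1/4 AO, 1/4 BB, 1/4 BO.
Type-B genotypes among offspring: BB (1/4), BO (1/4); total 1/2.
P(BO | type B) = (1/4) / (1/2) = 1/2.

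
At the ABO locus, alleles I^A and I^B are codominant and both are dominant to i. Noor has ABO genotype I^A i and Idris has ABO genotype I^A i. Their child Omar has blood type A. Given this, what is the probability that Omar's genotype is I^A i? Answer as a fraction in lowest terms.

2/3

Cross I^A i × I^A i → 1/4 I^A I^A, 1/2 I^A i, 1/4 i i.
Type-A genotypes among offspring: I^A I^A (1/4), I^A i (1/2); total 3/4.
P(I^A i | type A) = (1/2) / (3/4) = 2/3.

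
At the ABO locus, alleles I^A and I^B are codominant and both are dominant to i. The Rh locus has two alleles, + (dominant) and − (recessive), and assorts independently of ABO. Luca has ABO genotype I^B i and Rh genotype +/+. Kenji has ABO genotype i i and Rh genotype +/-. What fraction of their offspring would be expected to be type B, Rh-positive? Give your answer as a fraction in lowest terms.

ABO cross I^B i × i i → offspring phenotypes: 1/2 O, 1/2 B.
Rh cross +/+ × +/- → 1 Rh+.
Independent loci: P(type B, Rh-positive) = 1/2 × 1 = 1/2.

1/2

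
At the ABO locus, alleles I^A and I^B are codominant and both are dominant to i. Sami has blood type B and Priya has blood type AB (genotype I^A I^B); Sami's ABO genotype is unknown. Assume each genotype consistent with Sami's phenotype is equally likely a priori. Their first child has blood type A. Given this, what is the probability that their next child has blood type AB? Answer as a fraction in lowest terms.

Possible genotypes: Sami ∈ {I^B I^B, I^B i}; Priya ∈ {I^A I^B}.
Weight each parental genotype pair by prior × P(type-A child):
  I^B i × I^A I^B: posterior weight 1; P(next child type AB) = 1/4.
Weighted sum = 1/4.

1/4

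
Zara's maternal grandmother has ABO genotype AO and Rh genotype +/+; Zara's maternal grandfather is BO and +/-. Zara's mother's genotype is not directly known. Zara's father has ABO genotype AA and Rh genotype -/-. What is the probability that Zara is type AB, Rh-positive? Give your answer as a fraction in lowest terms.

Zara's mother's ABO genotype from AO × BO: 1/4 AB, 1/4 AO, 1/4 BO, 1/4 OO.
Crossing each possibility with the father AA and summing P(type AB): 1/4·1/2 + 1/4·0 + 1/4·1/2 + 1/4·0 = 1/4.
Similarly for Rh via the mother's Rh distribution: P(Rh+) = 3/4.
Independent loci: 1/4 × 3/4 = 3/16.

3/16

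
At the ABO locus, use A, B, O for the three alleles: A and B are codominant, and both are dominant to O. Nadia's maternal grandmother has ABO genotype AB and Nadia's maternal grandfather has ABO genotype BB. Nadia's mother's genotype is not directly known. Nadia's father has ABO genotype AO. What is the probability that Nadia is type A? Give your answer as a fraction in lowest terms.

1/4

Nadia's mother's ABO genotype from AB × BB: 1/2 AB, 1/2 BB.
Crossing each possibility with the father AO and summing P(type A): 1/2·1/2 + 1/2·0 = 1/4.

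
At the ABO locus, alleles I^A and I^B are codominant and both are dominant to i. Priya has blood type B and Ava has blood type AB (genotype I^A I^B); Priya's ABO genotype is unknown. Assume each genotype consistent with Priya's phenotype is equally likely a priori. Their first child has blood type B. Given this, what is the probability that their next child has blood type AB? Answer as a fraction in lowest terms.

Possible genotypes: Priya ∈ {I^B I^B, I^B i}; Ava ∈ {I^A I^B}.
Weight each parental genotype pair by prior × P(type-B child):
  I^B I^B × I^A I^B: posterior weight 1/2; P(next child type AB) = 1/2.
  I^B i × I^A I^B: posterior weight 1/2; P(next child type AB) = 1/4.
Weighted sum = 3/8.

3/8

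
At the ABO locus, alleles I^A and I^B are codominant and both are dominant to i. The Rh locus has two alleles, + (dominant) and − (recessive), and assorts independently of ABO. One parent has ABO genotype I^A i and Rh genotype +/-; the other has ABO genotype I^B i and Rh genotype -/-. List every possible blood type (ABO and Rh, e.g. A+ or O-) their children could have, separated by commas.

O+, O-, A+, A-, B+, B-, AB+, AB-

Gametes from I^A i × I^B i give offspring ABO genotypes I^A I^B, I^A i, I^B i, i i, i.e. phenotypes O, A, B, AB.
Rh cross +/- × -/- → phenotypes Rh+, Rh-.
Combining independently: O+, O-, A+, A-, B+, B-, AB+, AB-.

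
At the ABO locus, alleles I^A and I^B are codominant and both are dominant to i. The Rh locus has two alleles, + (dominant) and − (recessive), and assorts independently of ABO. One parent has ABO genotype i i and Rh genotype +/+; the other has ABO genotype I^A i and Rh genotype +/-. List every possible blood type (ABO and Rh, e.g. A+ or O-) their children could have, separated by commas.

Gametes from i i × I^A i give offspring ABO genotypes I^A i, i i, i.e. phenotypes O, A.
Rh cross +/+ × +/- → phenotypes Rh+.
Combining independently: O+, A+.

O+, A+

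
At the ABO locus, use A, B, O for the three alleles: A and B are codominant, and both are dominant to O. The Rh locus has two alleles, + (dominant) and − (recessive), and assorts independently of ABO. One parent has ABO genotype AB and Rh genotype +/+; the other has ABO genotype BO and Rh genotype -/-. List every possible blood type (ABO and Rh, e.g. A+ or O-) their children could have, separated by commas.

A+, B+, AB+

Gametes from AB × BO give offspring ABO genotypes AB, AO, BB, BO, i.e. phenotypes A, B, AB.
Rh cross +/+ × -/- → phenotypes Rh+.
Combining independently: A+, B+, AB+.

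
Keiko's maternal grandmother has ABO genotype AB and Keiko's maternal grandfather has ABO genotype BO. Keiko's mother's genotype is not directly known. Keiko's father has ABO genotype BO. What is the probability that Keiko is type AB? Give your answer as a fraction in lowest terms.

1/8

Keiko's mother's ABO genotype from AB × BO: 1/4 AB, 1/4 AO, 1/4 BB, 1/4 BO.
Crossing each possibility with the father BO and summing P(type AB): 1/4·1/4 + 1/4·1/4 + 1/4·0 + 1/4·0 = 1/8.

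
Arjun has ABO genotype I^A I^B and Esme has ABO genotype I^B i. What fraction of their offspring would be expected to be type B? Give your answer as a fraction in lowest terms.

ABO cross I^A I^B × I^B i → offspring phenotypes: 1/4 A, 1/2 B, 1/4 AB.
So P(type B) = 1/2.

1/2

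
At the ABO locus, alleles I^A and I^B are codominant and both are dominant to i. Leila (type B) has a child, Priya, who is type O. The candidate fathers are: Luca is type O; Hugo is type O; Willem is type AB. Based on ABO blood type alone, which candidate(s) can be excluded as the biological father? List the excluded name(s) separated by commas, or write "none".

Willem

A candidate is excluded only if no genotype consistent with his phenotype could produce a type O child with a type B mother.
Willem (type AB): no genotype consistent with that phenotype can produce a type-O child with a type-B mother.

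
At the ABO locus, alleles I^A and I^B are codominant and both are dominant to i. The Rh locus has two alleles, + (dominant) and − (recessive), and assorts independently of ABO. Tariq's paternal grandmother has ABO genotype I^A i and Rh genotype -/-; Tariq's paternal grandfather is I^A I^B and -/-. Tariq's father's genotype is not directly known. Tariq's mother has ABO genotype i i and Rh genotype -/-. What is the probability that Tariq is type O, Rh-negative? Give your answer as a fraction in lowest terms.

1/4

Tariq's father's ABO genotype from I^A i × I^A I^B: 1/4 I^A I^A, 1/4 I^A I^B, 1/4 I^A i, 1/4 I^B i.
Crossing each possibility with the mother i i and summing P(type O): 1/4·0 + 1/4·0 + 1/4·1/2 + 1/4·1/2 = 1/4.
Similarly for Rh via the father's Rh distribution: P(Rh-) = 1.
Independent loci: 1/4 × 1 = 1/4.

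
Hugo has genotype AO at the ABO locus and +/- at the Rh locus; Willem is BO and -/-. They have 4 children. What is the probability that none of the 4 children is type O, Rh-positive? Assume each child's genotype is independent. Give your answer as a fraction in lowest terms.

2401/4096

ABO cross AO × BO → 1/4 O, 1/4 A, 1/4 B, 1/4 AB.
Rh cross +/- × -/- → 1/2 Rh+, 1/2 Rh-; so P(type O, Rh-positive) = 1/4 × 1/2 = 1/8 per child.
P(not type O, Rh-positive) = 7/8 for one child; (7/8)^4 = 2401/4096.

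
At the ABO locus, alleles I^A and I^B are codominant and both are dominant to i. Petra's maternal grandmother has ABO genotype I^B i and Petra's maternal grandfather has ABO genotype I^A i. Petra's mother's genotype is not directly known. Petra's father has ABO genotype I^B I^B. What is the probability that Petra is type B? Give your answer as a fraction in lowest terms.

3/4

Petra's mother's ABO genotype from I^B i × I^A i: 1/4 I^A I^B, 1/4 I^A i, 1/4 I^B i, 1/4 i i.
Crossing each possibility with the father I^B I^B and summing P(type B): 1/4·1/2 + 1/4·1/2 + 1/4·1 + 1/4·1 = 3/4.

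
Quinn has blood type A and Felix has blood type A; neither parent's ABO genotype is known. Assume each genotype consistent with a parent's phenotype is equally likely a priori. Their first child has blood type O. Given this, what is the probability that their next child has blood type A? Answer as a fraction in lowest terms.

Possible genotypes: Quinn ∈ {I^A I^A, I^A i}; Felix ∈ {I^A I^A, I^A i}.
Weight each parental genotype pair by prior × P(type-O child):
  I^A i × I^A i: posterior weight 1; P(next child type A) = 3/4.
Weighted sum = 3/4.

3/4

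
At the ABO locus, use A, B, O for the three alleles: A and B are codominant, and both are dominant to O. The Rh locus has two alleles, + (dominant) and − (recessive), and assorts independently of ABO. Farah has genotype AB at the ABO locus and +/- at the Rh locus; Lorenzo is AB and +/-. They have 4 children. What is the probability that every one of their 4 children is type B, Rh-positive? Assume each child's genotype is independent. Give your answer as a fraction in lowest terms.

81/65536

ABO cross AB × AB → 1/4 A, 1/4 B, 1/2 AB.
Rh cross +/- × +/- → 3/4 Rh+, 1/4 Rh-; so P(type B, Rh-positive) = 1/4 × 3/4 = 3/16 per child.
All 4 independent: (3/16)^4 = 81/65536.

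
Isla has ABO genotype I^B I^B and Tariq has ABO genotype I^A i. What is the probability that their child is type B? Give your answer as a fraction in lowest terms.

ABO cross I^B I^B × I^A i → offspring phenotypes: 1/2 B, 1/2 AB.
So P(type B) = 1/2.

1/2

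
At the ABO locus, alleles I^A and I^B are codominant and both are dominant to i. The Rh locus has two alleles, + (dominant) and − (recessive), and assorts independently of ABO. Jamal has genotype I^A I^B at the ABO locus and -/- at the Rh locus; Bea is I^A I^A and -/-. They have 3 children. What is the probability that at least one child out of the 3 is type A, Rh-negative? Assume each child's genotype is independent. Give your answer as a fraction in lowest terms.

7/8

ABO cross I^A I^B × I^A I^A → 1/2 A, 1/2 AB.
Rh cross -/- × -/- → 1 Rh-; so P(type A, Rh-negative) = 1/2 × 1 = 1/2 per child.
P(none) = (1/2)^3 = 1/8; P(at least one) = 1 − 1/8 = 7/8.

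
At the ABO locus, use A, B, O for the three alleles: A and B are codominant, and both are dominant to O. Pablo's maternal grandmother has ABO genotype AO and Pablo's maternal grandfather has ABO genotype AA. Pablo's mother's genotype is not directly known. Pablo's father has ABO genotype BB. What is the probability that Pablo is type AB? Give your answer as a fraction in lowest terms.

Pablo's mother's ABO genotype from AO × AA: 1/2 AA, 1/2 AO.
Crossing each possibility with the father BB and summing P(type AB): 1/2·1 + 1/2·1/2 = 3/4.

3/4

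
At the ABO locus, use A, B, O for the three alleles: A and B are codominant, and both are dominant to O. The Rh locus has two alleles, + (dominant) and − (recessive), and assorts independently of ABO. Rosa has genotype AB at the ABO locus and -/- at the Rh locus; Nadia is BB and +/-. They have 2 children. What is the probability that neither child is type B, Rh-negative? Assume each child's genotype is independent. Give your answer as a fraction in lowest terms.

ABO cross AB × BB → 1/2 B, 1/2 AB.
Rh cross -/- × +/- → 1/2 Rh+, 1/2 Rh-; so P(type B, Rh-negative) = 1/2 × 1/2 = 1/4 per child.
P(not type B, Rh-negative) = 3/4 for one child; (3/4)^2 = 9/16.

9/16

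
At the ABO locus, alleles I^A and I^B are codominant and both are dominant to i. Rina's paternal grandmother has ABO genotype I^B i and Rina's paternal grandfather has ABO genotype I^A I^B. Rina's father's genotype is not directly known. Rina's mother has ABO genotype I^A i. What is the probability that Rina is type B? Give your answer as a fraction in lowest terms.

1/4

Rina's father's ABO genotype from I^B i × I^A I^B: 1/4 I^A I^B, 1/4 I^A i, 1/4 I^B I^B, 1/4 I^B i.
Crossing each possibility with the mother I^A i and summing P(type B): 1/4·1/4 + 1/4·0 + 1/4·1/2 + 1/4·1/4 = 1/4.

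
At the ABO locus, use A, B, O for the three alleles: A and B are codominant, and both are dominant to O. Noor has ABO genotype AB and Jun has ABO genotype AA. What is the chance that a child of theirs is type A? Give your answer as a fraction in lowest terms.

ABO cross AB × AA → offspring phenotypes: 1/2 A, 1/2 AB.
So P(type A) = 1/2.

1/2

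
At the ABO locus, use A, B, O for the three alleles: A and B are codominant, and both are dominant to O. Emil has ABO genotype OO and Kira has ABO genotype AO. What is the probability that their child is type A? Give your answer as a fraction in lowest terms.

ABO cross OO × AO → offspring phenotypes: 1/2 O, 1/2 A.
So P(type A) = 1/2.

1/2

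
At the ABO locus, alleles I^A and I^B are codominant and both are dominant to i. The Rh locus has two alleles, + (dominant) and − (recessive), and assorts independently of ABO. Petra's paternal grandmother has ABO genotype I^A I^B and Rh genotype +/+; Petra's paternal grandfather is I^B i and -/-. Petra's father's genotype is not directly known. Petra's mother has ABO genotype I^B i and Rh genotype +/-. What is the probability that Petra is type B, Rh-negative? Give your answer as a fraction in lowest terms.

Petra's father's ABO genotype from I^A I^B × I^B i: 1/4 I^A I^B, 1/4 I^A i, 1/4 I^B I^B, 1/4 I^B i.
Crossing each possibility with the mother I^B i and summing P(type B): 1/4·1/2 + 1/4·1/4 + 1/4·1 + 1/4·3/4 = 5/8.
Similarly for Rh via the father's Rh distribution: P(Rh-) = 1/4.
Independent loci: 5/8 × 1/4 = 5/32.

5/32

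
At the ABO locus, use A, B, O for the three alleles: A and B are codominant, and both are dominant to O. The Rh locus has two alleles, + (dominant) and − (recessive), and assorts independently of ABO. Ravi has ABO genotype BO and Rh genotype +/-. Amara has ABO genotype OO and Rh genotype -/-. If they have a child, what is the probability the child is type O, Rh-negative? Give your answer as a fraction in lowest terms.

1/4

ABO cross BO × OO → offspring phenotypes: 1/2 O, 1/2 B.
Rh cross +/- × -/- → 1/2 Rh+, 1/2 Rh-.
Independent loci: P(type O, Rh-negative) = 1/2 × 1/2 = 1/4.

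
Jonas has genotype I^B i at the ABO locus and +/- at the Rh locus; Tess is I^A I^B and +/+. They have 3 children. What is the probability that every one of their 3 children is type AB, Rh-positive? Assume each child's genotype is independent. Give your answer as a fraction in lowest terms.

ABO cross I^B i × I^A I^B → 1/4 A, 1/2 B, 1/4 AB.
Rh cross +/- × +/+ → 1 Rh+; so P(type AB, Rh-positive) = 1/4 × 1 = 1/4 per child.
All 3 independent: (1/4)^3 = 1/64.

1/64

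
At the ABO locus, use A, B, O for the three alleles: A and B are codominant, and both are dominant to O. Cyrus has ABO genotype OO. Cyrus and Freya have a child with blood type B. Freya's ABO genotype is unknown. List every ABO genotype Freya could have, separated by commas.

AB, BB, BO

For each candidate genotype of Freya, check whether crossing it with OO can produce every observed child phenotype.
  AA → possible child types {A} ✗
  AB → possible child types {A, B} ✓
  AO → possible child types {O, A} ✗
  BB → possible child types {B} ✓
  BO → possible child types {O, B} ✓
  OO → possible child types {O} ✗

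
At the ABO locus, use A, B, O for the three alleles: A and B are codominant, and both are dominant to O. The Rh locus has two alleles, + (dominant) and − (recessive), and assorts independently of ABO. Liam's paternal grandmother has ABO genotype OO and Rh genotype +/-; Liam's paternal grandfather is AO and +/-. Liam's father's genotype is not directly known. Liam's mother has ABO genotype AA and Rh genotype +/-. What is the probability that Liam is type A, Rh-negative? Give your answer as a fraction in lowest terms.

1/4

Liam's father's ABO genotype from OO × AO: 1/2 AO, 1/2 OO.
Crossing each possibility with the mother AA and summing P(type A): 1/2·1 + 1/2·1 = 1.
Similarly for Rh via the father's Rh distribution: P(Rh-) = 1/4.
Independent loci: 1 × 1/4 = 1/4.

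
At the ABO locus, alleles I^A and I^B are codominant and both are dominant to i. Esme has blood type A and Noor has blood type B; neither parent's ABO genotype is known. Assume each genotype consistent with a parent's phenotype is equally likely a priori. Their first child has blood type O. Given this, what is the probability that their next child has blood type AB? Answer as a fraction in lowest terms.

Possible genotypes: Esme ∈ {I^A I^A, I^A i}; Noor ∈ {I^B I^B, I^B i}.
Weight each parental genotype pair by prior × P(type-O child):
  I^A i × I^B i: posterior weight 1; P(next child type AB) = 1/4.
Weighted sum = 1/4.

1/4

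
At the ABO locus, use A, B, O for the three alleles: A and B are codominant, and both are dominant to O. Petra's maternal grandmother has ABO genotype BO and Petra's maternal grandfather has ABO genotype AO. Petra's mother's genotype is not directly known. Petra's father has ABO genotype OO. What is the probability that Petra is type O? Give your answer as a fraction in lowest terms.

1/2

Petra's mother's ABO genotype from BO × AO: 1/4 AB, 1/4 AO, 1/4 BO, 1/4 OO.
Crossing each possibility with the father OO and summing P(type O): 1/4·0 + 1/4·1/2 + 1/4·1/2 + 1/4·1 = 1/2.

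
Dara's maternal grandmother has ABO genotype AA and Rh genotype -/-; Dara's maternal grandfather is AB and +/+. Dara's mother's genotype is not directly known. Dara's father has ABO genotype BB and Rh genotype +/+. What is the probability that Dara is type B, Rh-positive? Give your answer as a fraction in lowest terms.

Dara's mother's ABO genotype from AA × AB: 1/2 AA, 1/2 AB.
Crossing each possibility with the father BB and summing P(type B): 1/2·0 + 1/2·1/2 = 1/4.
Similarly for Rh via the mother's Rh distribution: P(Rh+) = 1.
Independent loci: 1/4 × 1 = 1/4.

1/4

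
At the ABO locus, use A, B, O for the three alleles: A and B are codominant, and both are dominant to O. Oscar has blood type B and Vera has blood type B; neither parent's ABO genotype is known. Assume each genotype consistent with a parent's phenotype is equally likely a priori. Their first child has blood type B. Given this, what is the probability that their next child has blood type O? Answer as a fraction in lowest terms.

1/20

Possible genotypes: Oscar ∈ {BB, BO}; Vera ∈ {BB, BO}.
Weight each parental genotype pair by prior × P(type-B child):
  BB × BB: posterior weight 4/15; P(next child type O) = 0.
  BB × BO: posterior weight 4/15; P(next child type O) = 0.
  BO × BB: posterior weight 4/15; P(next child type O) = 0.
  BO × BO: posterior weight 1/5; P(next child type O) = 1/4.
Weighted sum = 1/20.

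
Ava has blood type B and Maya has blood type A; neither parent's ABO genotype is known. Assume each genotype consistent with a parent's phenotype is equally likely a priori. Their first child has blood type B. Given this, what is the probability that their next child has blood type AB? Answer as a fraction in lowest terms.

5/12

Possible genotypes: Ava ∈ {BB, BO}; Maya ∈ {AA, AO}.
Weight each parental genotype pair by prior × P(type-B child):
  BB × AO: posterior weight 2/3; P(next child type AB) = 1/2.
  BO × AO: posterior weight 1/3; P(next child type AB) = 1/4.
Weighted sum = 5/12.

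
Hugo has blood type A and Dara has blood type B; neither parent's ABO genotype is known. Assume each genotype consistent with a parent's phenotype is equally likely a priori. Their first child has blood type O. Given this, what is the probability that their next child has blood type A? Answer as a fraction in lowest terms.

Possible genotypes: Hugo ∈ {I^A I^A, I^A i}; Dara ∈ {I^B I^B, I^B i}.
Weight each parental genotype pair by prior × P(type-O child):
  I^A i × I^B i: posterior weight 1; P(next child type A) = 1/4.
Weighted sum = 1/4.

1/4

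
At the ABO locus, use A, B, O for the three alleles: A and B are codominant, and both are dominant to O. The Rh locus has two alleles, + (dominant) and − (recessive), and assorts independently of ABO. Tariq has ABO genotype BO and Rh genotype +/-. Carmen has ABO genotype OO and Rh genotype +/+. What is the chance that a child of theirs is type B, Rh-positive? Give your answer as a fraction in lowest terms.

ABO cross BO × OO → offspring phenotypes: 1/2 O, 1/2 B.
Rh cross +/- × +/+ → 1 Rh+.
Independent loci: P(type B, Rh-positive) = 1/2 × 1 = 1/2.

1/2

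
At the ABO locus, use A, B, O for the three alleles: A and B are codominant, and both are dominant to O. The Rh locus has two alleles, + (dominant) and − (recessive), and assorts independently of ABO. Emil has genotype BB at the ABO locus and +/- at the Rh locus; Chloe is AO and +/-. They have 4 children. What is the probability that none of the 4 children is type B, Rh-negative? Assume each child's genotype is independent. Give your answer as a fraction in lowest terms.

2401/4096

ABO cross BB × AO → 1/2 B, 1/2 AB.
Rh cross +/- × +/- → 3/4 Rh+, 1/4 Rh-; so P(type B, Rh-negative) = 1/2 × 1/4 = 1/8 per child.
P(not type B, Rh-negative) = 7/8 for one child; (7/8)^4 = 2401/4096.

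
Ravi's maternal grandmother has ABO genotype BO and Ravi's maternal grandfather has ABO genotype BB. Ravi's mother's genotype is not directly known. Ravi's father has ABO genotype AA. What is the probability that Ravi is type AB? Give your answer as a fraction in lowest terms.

3/4

Ravi's mother's ABO genotype from BO × BB: 1/2 BB, 1/2 BO.
Crossing each possibility with the father AA and summing P(type AB): 1/2·1 + 1/2·1/2 = 3/4.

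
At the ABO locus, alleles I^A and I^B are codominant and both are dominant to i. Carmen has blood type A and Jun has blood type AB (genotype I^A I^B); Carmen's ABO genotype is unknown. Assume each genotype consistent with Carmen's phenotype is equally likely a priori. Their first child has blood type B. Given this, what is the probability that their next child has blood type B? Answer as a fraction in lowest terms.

1/4

Possible genotypes: Carmen ∈ {I^A I^A, I^A i}; Jun ∈ {I^A I^B}.
Weight each parental genotype pair by prior × P(type-B child):
  I^A i × I^A I^B: posterior weight 1; P(next child type B) = 1/4.
Weighted sum = 1/4.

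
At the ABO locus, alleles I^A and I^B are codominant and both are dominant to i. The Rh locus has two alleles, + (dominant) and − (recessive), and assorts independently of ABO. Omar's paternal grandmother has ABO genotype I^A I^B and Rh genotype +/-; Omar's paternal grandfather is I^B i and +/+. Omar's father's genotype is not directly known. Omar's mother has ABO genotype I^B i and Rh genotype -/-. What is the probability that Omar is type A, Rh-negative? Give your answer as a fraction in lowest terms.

Omar's father's ABO genotype from I^A I^B × I^B i: 1/4 I^A I^B, 1/4 I^A i, 1/4 I^B I^B, 1/4 I^B i.
Crossing each possibility with the mother I^B i and summing P(type A): 1/4·1/4 + 1/4·1/4 + 1/4·0 + 1/4·0 = 1/8.
Similarly for Rh via the father's Rh distribution: P(Rh-) = 1/4.
Independent loci: 1/8 × 1/4 = 1/32.

1/32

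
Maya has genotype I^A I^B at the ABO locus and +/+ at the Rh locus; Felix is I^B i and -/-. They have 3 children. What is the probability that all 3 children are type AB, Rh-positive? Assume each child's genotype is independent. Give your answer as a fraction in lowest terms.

1/64

ABO cross I^A I^B × I^B i → 1/4 A, 1/2 B, 1/4 AB.
Rh cross +/+ × -/- → 1 Rh+; so P(type AB, Rh-positive) = 1/4 × 1 = 1/4 per child.
All 3 independent: (1/4)^3 = 1/64.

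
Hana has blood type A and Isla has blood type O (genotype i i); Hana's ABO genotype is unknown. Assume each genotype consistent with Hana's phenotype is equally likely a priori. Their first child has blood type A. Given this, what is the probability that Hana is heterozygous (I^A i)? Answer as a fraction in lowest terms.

1/3

Possible genotypes: Hana ∈ {I^A I^A, I^A i}; Isla ∈ {i i}.
Weight each parental genotype pair by prior × P(type-A child):
  I^A I^A × i i: posterior weight 2/3.
  I^A i × i i: posterior weight 1/3.
Sum the posterior weight over pairs where Hana is I^A i: 1/3.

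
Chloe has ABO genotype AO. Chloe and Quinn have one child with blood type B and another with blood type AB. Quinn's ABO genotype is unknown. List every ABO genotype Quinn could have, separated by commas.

For each candidate genotype of Quinn, check whether crossing it with AO can produce every observed child phenotype.
  AA → possible child types {A} ✗
  AB → possible child types {A, B, AB} ✓
  AO → possible child types {O, A} ✗
  BB → possible child types {B, AB} ✓
  BO → possible child types {O, A, B, AB} ✓
  OO → possible child types {O, A} ✗

AB, BB, BO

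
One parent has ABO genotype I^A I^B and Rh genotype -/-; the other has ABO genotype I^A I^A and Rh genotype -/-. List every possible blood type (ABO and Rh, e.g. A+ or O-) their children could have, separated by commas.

Gametes from I^A I^B × I^A I^A give offspring ABO genotypes I^A I^A, I^A I^B, i.e. phenotypes A, AB.
Rh cross -/- × -/- → phenotypes Rh-.
Combining independently: A-, AB-.

A-, AB-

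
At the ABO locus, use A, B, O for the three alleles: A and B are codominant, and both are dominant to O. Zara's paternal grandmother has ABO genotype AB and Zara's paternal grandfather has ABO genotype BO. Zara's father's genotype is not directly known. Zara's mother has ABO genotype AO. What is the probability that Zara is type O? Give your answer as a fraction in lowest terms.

Zara's father's ABO genotype from AB × BO: 1/4 AB, 1/4 AO, 1/4 BB, 1/4 BO.
Crossing each possibility with the mother AO and summing P(type O): 1/4·0 + 1/4·1/4 + 1/4·0 + 1/4·1/4 = 1/8.

1/8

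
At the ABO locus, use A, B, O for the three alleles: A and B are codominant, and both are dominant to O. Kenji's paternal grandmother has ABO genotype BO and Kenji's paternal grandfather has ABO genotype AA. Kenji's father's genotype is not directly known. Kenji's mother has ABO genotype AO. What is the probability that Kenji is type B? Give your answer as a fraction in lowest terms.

Kenji's father's ABO genotype from BO × AA: 1/2 AB, 1/2 AO.
Crossing each possibility with the mother AO and summing P(type B): 1/2·1/4 + 1/2·0 = 1/8.

1/8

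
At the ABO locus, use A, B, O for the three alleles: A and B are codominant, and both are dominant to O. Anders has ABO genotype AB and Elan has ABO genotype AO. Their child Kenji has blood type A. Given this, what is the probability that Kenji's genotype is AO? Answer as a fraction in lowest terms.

Cross AB × AO → 1/4 AA, 1/4 AB, 1/4 AO, 1/4 BO.
Type-A genotypes among offspring: AA (1/4), AO (1/4); total 1/2.
P(AO | type A) = (1/4) / (1/2) = 1/2.

1/2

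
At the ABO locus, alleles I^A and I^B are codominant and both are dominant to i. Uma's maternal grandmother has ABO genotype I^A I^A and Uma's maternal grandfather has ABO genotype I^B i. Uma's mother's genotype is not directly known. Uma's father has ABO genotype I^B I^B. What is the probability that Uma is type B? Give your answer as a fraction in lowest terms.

1/2

Uma's mother's ABO genotype from I^A I^A × I^B i: 1/2 I^A I^B, 1/2 I^A i.
Crossing each possibility with the father I^B I^B and summing P(type B): 1/2·1/2 + 1/2·1/2 = 1/2.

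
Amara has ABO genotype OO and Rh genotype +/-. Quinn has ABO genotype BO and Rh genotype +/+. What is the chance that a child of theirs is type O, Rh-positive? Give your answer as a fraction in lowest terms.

ABO cross OO × BO → offspring phenotypes: 1/2 O, 1/2 B.
Rh cross +/- × +/+ → 1 Rh+.
Independent loci: P(type O, Rh-positive) = 1/2 × 1 = 1/2.

1/2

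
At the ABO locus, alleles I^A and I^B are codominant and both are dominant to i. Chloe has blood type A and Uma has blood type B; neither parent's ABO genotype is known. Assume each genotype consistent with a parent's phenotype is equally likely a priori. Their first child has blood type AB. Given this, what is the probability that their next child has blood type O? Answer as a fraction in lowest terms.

1/36

Possible genotypes: Chloe ∈ {I^A I^A, I^A i}; Uma ∈ {I^B I^B, I^B i}.
Weight each parental genotype pair by prior × P(type-AB child):
  I^A I^A × I^B I^B: posterior weight 4/9; P(next child type O) = 0.
  I^A I^A × I^B i: posterior weight 2/9; P(next child type O) = 0.
  I^A i × I^B I^B: posterior weight 2/9; P(next child type O) = 0.
  I^A i × I^B i: posterior weight 1/9; P(next child type O) = 1/4.
Weighted sum = 1/36.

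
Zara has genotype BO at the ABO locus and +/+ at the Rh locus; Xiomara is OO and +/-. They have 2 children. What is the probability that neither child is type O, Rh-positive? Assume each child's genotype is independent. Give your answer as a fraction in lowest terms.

1/4

ABO cross BO × OO → 1/2 O, 1/2 B.
Rh cross +/+ × +/- → 1 Rh+; so P(type O, Rh-positive) = 1/2 × 1 = 1/2 per child.
P(not type O, Rh-positive) = 1/2 for one child; (1/2)^2 = 1/4.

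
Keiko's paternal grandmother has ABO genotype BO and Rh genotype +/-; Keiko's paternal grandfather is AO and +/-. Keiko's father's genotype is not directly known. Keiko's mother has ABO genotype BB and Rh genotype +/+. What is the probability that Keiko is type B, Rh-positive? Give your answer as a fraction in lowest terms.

Keiko's father's ABO genotype from BO × AO: 1/4 AB, 1/4 AO, 1/4 BO, 1/4 OO.
Crossing each possibility with the mother BB and summing P(type B): 1/4·1/2 + 1/4·1/2 + 1/4·1 + 1/4·1 = 3/4.
Similarly for Rh via the father's Rh distribution: P(Rh+) = 1.
Independent loci: 3/4 × 1 = 3/4.

3/4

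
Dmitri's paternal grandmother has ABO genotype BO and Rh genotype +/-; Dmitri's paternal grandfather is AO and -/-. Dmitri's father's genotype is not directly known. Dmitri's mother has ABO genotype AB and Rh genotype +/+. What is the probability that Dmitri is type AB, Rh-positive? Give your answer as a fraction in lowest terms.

1/4

Dmitri's father's ABO genotype from BO × AO: 1/4 AB, 1/4 AO, 1/4 BO, 1/4 OO.
Crossing each possibility with the mother AB and summing P(type AB): 1/4·1/2 + 1/4·1/4 + 1/4·1/4 + 1/4·0 = 1/4.
Similarly for Rh via the father's Rh distribution: P(Rh+) = 1.
Independent loci: 1/4 × 1 = 1/4.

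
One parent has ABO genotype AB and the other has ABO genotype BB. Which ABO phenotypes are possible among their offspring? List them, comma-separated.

B, AB

Gametes from AB × BB give offspring ABO genotypes AB, BB, i.e. phenotypes B, AB.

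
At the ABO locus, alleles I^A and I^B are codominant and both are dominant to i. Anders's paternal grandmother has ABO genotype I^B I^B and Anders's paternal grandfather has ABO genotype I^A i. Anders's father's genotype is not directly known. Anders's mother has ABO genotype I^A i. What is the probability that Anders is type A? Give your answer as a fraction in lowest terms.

Anders's father's ABO genotype from I^B I^B × I^A i: 1/2 I^A I^B, 1/2 I^B i.
Crossing each possibility with the mother I^A i and summing P(type A): 1/2·1/2 + 1/2·1/4 = 3/8.

3/8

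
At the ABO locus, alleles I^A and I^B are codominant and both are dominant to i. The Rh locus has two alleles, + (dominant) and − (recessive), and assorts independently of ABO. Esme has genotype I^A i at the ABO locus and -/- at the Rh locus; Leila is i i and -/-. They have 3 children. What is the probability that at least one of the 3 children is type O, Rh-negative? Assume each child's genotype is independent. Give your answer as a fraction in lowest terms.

7/8

ABO cross I^A i × i i → 1/2 O, 1/2 A.
Rh cross -/- × -/- → 1 Rh-; so P(type O, Rh-negative) = 1/2 × 1 = 1/2 per child.
P(none) = (1/2)^3 = 1/8; P(at least one) = 1 − 1/8 = 7/8.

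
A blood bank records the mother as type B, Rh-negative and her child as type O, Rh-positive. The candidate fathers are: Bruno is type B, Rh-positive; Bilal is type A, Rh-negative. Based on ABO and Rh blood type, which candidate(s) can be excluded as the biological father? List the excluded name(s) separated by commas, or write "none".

A candidate is excluded only if no genotype consistent with his phenotype could produce a type O, Rh-positive child with a type B, Rh-negative mother.
Bilal (type A, Rh-): no genotype consistent with that phenotype can produce a type-O Rh+ child with a type-B mother.

Bilal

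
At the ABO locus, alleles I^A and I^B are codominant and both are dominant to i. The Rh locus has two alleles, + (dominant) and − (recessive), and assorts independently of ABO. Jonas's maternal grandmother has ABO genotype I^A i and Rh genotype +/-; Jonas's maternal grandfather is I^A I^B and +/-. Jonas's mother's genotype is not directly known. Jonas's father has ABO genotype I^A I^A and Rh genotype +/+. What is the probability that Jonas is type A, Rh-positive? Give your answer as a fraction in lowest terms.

Jonas's mother's ABO genotype from I^A i × I^A I^B: 1/4 I^A I^A, 1/4 I^A I^B, 1/4 I^A i, 1/4 I^B i.
Crossing each possibility with the father I^A I^A and summing P(type A): 1/4·1 + 1/4·1/2 + 1/4·1 + 1/4·1/2 = 3/4.
Similarly for Rh via the mother's Rh distribution: P(Rh+) = 1.
Independent loci: 3/4 × 1 = 3/4.

3/4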